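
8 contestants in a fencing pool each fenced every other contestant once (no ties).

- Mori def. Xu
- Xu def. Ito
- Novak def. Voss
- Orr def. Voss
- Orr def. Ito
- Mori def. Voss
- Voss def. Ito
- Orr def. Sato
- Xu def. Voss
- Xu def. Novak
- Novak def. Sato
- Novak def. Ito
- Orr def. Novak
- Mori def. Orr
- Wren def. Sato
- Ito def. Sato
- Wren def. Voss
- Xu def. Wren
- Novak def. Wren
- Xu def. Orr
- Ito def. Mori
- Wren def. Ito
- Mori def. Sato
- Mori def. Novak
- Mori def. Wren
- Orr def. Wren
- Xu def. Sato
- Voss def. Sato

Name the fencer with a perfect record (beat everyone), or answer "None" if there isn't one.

Highest win total is Xu with 6 (out of 7 possible).
Xu lost to Mori, so no fencer went undefeated.

None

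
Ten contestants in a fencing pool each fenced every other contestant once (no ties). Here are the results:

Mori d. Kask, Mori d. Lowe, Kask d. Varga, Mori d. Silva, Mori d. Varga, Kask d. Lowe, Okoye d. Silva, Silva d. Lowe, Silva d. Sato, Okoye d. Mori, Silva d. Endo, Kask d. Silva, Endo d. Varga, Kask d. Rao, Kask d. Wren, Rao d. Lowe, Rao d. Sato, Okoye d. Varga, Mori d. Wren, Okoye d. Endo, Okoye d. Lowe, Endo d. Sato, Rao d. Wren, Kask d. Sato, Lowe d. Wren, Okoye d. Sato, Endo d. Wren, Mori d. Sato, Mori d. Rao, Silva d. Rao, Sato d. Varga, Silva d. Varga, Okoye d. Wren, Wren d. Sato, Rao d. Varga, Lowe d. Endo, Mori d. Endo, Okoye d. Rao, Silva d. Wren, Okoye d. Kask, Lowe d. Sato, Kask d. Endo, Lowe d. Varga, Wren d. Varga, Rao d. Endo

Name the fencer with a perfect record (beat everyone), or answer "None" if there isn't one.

Okoye

Okoye has 9 wins out of 9 opponents — a perfect record.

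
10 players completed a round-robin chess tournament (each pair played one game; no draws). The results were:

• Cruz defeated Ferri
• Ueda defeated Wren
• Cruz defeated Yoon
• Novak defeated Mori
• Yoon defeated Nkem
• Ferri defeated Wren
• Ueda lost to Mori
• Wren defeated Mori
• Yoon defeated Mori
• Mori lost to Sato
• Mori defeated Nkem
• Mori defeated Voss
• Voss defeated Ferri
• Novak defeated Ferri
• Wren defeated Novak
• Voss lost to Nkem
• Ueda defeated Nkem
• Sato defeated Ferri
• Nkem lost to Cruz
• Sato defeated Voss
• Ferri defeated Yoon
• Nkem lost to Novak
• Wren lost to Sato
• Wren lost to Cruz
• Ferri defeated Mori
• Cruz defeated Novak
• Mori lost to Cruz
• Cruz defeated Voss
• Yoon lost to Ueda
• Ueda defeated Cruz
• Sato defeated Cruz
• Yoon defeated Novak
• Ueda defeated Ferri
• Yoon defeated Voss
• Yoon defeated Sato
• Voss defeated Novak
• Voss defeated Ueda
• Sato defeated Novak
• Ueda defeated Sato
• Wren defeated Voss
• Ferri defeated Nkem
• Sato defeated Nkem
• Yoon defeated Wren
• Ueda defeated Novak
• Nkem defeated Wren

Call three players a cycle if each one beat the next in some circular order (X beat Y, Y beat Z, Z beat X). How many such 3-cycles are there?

Win totals: Yoon 6, Cruz 7, Novak 3, Voss 3, Ferri 4, Nkem 2, Wren 3, Ueda 7, Mori 3, Sato 7.
A player with w wins dominates both others in C(w,2) triples; summing gives 15 + 21 + 3 + 3 + 6 + 1 + 3 + 21 + 3 + 21 = 97 transitive triples.
Total triples C(10,3) = 120, so cyclic triples = 120 − 97 = 23.

23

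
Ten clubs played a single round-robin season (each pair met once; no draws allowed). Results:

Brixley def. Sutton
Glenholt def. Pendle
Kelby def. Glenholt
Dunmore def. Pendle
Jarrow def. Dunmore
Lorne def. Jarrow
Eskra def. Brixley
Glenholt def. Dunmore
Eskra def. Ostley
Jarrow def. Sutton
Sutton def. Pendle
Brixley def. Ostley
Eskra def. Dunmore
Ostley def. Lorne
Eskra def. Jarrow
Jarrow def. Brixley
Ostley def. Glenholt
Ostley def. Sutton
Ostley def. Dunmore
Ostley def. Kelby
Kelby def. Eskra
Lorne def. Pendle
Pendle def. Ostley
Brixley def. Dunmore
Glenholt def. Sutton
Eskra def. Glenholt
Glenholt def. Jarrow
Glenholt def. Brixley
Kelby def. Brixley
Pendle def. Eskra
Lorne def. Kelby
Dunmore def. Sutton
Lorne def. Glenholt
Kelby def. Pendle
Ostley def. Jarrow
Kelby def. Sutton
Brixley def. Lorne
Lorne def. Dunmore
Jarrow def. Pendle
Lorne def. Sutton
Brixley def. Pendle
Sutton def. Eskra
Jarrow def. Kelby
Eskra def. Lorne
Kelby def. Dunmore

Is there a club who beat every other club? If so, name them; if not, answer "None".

None

Highest win total is Ostley with 6 (out of 9 possible).
Ostley lost to Eskra, Brixley, Pendle, so no club went undefeated.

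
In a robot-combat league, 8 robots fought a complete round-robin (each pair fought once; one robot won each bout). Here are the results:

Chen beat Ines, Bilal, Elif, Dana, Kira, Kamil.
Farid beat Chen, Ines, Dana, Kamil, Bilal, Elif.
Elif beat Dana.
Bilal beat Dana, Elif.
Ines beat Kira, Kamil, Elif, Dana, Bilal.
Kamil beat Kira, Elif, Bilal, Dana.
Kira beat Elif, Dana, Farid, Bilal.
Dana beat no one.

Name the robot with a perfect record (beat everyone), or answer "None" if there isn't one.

Highest win total is Farid with 6 (out of 7 possible).
Farid lost to Kira, so no robot went undefeated.

None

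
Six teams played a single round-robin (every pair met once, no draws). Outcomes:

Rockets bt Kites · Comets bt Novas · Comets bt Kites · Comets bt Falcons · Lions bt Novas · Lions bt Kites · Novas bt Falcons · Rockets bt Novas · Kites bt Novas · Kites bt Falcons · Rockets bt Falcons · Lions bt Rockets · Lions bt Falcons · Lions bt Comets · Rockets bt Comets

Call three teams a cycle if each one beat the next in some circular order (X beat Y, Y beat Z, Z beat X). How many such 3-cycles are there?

Of the C(6,3) = 20 triples, the cyclic ones are: none.
That is 0.

0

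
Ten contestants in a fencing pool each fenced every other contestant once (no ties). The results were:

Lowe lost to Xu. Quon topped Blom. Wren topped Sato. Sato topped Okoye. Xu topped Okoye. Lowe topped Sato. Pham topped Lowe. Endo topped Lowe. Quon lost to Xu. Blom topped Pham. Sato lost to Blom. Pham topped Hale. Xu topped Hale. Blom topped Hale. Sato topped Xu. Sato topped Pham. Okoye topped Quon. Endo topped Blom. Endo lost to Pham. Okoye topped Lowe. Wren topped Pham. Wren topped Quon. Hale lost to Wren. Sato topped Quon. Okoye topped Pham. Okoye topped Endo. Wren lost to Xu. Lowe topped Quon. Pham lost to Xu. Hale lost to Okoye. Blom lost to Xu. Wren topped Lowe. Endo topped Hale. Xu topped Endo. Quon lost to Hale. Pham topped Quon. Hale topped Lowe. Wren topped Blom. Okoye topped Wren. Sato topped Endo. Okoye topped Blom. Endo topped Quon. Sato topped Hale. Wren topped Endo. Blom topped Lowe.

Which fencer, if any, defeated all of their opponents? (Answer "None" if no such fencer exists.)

Highest win total is Xu with 8 (out of 9 possible).
Xu lost to Sato, so no fencer went undefeated.

None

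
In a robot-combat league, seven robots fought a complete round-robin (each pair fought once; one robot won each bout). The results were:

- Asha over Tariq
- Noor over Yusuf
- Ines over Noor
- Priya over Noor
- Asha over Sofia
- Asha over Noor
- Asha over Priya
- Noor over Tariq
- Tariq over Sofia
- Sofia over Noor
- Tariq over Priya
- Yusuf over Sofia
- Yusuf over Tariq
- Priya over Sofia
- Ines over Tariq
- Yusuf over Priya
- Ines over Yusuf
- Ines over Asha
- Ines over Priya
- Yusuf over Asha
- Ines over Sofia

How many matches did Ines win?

6

Ines' results: beat Asha, Priya, Yusuf, Sofia, Noor, Tariq; lost to no one.
That is 6 wins.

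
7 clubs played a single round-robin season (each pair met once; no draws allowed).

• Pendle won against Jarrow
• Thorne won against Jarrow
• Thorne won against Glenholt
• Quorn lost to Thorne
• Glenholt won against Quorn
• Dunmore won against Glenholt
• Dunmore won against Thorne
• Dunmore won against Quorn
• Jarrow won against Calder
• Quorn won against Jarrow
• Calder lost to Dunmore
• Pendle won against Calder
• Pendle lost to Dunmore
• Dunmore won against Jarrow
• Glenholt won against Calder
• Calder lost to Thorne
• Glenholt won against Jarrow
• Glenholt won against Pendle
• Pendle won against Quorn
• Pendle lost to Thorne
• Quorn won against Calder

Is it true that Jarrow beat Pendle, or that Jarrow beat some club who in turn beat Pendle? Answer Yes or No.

Jarrow did not beat Pendle directly.
Jarrow beat Calder, but each of them lost to Pendle. No two-step path.

No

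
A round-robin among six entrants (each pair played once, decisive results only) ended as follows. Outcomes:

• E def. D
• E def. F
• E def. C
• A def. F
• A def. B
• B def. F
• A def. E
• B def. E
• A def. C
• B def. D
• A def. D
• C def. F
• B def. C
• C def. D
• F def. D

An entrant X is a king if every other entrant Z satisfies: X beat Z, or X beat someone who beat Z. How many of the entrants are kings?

A reaches everyone (king).
B cannot reach A in two steps.
C cannot reach A, B, E in two steps.
D cannot reach A, B, C, E, F in two steps.
E cannot reach A, B in two steps.
F cannot reach A, B, C, E in two steps.
Kings: A — 1.

1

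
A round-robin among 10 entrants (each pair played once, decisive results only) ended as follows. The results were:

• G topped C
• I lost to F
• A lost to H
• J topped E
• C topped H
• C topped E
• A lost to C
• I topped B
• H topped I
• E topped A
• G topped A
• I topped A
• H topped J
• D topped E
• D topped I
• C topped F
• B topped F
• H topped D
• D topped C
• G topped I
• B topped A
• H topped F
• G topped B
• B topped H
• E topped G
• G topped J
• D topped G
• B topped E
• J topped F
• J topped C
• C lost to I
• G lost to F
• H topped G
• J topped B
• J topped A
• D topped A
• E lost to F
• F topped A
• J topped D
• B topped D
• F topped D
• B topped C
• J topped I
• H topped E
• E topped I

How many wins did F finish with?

5

F's results: beat A, D, E, G, I; lost to B, C, H, J.
That is 5 wins.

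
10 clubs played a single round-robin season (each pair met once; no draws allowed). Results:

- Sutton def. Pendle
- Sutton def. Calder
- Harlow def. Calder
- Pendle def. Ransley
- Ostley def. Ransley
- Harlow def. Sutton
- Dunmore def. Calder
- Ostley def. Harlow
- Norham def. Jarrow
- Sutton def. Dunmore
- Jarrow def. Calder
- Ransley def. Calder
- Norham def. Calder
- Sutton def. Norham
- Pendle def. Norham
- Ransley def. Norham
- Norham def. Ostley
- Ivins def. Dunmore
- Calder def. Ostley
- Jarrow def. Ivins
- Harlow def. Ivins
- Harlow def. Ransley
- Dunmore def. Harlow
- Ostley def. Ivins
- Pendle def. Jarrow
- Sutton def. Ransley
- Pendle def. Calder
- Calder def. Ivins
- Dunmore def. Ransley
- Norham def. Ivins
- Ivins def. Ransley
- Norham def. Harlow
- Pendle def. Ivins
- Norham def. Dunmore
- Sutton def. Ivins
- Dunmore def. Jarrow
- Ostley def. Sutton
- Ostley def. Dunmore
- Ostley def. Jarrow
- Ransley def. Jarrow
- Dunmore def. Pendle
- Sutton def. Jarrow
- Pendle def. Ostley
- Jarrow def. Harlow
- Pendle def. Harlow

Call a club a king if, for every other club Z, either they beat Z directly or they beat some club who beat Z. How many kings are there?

6

Pendle reaches everyone (king).
Sutton reaches everyone (king).
Harlow reaches everyone (king).
Dunmore reaches everyone (king).
Calder cannot reach Pendle, Norham in two steps.
Ransley cannot reach Pendle, Sutton in two steps.
Norham reaches everyone (king).
Ivins cannot reach Sutton, Ostley in two steps.
Jarrow cannot reach Pendle, Norham in two steps.
Ostley reaches everyone (king).
Kings: Pendle, Sutton, Harlow, Dunmore, Norham, Ostley — 6.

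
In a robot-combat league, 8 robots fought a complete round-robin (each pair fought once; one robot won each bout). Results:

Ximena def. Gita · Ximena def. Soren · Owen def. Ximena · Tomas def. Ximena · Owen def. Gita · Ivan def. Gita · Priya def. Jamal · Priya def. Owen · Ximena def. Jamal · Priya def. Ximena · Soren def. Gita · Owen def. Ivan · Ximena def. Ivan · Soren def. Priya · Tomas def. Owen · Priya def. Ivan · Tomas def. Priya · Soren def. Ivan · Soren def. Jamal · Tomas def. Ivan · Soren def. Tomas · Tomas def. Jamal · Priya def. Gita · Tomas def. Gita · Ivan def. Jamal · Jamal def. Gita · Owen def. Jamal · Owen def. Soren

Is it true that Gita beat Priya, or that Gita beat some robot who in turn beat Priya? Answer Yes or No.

No

Gita did not beat Priya directly.
Gita beat no one, so there is no intermediate robot.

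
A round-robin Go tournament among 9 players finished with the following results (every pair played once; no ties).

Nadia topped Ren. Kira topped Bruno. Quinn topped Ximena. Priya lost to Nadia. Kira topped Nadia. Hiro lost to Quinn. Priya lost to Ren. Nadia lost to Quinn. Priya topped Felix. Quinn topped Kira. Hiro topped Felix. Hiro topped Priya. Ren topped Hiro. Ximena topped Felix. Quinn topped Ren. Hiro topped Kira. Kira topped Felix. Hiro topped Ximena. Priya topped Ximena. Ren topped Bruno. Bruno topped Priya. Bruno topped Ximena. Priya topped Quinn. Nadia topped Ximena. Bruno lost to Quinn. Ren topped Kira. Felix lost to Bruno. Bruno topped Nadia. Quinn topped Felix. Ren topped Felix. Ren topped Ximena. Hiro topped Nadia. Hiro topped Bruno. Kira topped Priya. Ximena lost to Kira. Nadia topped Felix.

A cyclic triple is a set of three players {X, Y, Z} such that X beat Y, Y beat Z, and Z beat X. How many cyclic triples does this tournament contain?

8

Win totals: Quinn 7, Priya 3, Hiro 6, Nadia 4, Felix 0, Bruno 4, Ximena 1, Ren 6, Kira 5.
A player with w wins dominates both others in C(w,2) triples; summing gives 21 + 3 + 15 + 6 + 0 + 6 + 0 + 15 + 10 = 76 transitive triples.
Total triples C(9,3) = 84, so cyclic triples = 84 − 76 = 8.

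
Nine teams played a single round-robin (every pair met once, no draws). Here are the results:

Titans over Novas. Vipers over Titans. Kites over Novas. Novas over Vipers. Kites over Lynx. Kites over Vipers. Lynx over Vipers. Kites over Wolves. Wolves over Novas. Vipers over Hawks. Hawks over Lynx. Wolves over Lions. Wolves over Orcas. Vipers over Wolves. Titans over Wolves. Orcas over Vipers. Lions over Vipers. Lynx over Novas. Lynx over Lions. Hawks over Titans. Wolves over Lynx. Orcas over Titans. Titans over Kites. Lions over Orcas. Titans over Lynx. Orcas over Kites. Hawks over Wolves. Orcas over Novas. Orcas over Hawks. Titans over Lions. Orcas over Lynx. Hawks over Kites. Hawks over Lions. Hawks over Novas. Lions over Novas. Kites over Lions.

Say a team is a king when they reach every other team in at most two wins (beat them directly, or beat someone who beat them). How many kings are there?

6

Novas cannot reach Lions, Kites, Lynx, Orcas in two steps.
Vipers reaches everyone (king).
Lions reaches everyone (king).
Wolves reaches everyone (king).
Kites reaches everyone (king).
Lynx cannot reach Kites in two steps.
Orcas reaches everyone (king).
Hawks reaches everyone (king).
Titans cannot reach Hawks in two steps.
Kings: Vipers, Lions, Wolves, Kites, Orcas, Hawks — 6.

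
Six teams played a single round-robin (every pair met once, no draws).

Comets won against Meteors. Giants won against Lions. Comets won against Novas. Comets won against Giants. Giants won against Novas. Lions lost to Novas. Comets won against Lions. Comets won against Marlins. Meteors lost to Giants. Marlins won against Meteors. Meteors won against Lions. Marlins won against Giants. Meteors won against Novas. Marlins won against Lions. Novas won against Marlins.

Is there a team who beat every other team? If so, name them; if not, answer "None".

Comets

Comets has 5 wins out of 5 opponents — a perfect record.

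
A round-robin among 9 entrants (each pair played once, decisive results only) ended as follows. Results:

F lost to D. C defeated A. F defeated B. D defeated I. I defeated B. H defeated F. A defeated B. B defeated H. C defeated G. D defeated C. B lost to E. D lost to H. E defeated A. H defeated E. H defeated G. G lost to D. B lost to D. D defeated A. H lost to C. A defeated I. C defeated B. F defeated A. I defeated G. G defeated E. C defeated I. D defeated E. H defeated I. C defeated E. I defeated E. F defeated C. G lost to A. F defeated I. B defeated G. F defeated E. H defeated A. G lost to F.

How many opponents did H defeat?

H's results: beat A, D, E, F, G, I; lost to B, C.
That is 6 wins.

6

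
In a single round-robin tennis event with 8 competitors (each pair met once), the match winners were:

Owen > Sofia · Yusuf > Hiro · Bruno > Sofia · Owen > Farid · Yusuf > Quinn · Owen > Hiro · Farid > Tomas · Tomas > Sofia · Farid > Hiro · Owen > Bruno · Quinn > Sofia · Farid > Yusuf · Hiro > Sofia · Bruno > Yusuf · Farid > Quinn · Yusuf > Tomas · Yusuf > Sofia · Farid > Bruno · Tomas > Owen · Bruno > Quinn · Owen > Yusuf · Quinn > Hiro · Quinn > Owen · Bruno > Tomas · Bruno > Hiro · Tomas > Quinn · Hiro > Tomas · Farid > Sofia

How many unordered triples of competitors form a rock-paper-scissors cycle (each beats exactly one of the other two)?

Win totals: Farid 6, Hiro 2, Sofia 0, Owen 5, Quinn 3, Bruno 5, Tomas 3, Yusuf 4.
A competitor with w wins dominates both others in C(w,2) triples; summing gives 15 + 1 + 0 + 10 + 3 + 10 + 3 + 6 = 48 transitive triples.
Total triples C(8,3) = 56, so cyclic triples = 56 − 48 = 8.

8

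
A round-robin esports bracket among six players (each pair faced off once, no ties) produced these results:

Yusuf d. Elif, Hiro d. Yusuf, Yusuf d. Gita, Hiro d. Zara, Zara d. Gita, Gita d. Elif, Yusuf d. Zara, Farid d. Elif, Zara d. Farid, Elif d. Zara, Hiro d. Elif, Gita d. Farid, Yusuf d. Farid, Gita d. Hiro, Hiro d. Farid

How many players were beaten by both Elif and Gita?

0

Elif beat: Zara.
Gita beat: Elif, Farid, Hiro.
No one was beaten by both.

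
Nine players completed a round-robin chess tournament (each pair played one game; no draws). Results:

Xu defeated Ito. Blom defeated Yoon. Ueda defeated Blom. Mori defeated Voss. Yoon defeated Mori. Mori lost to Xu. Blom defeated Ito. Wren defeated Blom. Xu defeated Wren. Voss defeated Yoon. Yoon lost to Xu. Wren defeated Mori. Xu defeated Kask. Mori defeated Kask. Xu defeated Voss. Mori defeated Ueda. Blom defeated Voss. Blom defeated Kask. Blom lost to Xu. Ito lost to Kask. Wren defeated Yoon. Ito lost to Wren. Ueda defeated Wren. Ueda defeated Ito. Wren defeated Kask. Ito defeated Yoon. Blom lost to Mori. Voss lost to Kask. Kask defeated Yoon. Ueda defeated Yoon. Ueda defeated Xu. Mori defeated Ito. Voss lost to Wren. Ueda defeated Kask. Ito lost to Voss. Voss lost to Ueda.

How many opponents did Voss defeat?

Voss' results: beat Ito, Yoon; lost to Blom, Mori, Xu, Wren, Kask, Ueda.
That is 2 wins.

2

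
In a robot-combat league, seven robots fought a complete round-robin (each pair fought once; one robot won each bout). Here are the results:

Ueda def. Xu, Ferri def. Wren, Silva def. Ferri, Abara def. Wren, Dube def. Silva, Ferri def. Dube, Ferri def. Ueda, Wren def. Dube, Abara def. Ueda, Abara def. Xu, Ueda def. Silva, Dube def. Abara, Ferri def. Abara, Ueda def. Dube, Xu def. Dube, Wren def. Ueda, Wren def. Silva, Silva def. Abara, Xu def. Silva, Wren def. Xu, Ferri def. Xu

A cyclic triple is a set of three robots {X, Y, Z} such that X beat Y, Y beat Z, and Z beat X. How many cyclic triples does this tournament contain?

10

Win totals: Silva 2, Ferri 5, Ueda 3, Xu 2, Dube 2, Wren 4, Abara 3.
A robot with w wins dominates both others in C(w,2) triples; summing gives 1 + 10 + 3 + 1 + 1 + 6 + 3 = 25 transitive triples.
Total triples C(7,3) = 35, so cyclic triples = 35 − 25 = 10.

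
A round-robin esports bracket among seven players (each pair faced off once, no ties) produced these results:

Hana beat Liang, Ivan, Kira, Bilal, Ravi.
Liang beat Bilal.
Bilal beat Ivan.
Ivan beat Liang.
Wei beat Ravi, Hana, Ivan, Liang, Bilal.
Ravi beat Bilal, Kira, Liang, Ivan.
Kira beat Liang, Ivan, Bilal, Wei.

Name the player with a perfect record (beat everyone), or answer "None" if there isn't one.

Highest win total is Wei with 5 (out of 6 possible).
Wei lost to Kira, so no player went undefeated.

None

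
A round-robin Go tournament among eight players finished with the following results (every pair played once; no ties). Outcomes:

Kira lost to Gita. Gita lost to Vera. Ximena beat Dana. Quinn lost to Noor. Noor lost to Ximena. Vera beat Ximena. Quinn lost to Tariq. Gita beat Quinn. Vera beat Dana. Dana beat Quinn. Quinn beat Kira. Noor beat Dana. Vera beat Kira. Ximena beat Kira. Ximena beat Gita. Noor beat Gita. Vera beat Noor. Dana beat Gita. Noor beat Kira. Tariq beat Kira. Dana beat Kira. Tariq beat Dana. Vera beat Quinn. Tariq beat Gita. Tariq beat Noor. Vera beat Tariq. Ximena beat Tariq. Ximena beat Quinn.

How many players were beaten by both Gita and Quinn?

Gita beat: Quinn, Kira.
Quinn beat: Kira.
Both beat: Kira — 1.

1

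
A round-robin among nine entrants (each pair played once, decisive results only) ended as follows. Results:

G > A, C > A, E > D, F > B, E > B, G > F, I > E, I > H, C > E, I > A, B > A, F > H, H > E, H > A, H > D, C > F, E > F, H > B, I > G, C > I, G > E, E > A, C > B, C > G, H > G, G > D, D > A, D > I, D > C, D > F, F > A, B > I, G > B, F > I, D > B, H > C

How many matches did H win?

6

H's results: beat A, B, C, D, E, G; lost to F, I.
That is 6 wins.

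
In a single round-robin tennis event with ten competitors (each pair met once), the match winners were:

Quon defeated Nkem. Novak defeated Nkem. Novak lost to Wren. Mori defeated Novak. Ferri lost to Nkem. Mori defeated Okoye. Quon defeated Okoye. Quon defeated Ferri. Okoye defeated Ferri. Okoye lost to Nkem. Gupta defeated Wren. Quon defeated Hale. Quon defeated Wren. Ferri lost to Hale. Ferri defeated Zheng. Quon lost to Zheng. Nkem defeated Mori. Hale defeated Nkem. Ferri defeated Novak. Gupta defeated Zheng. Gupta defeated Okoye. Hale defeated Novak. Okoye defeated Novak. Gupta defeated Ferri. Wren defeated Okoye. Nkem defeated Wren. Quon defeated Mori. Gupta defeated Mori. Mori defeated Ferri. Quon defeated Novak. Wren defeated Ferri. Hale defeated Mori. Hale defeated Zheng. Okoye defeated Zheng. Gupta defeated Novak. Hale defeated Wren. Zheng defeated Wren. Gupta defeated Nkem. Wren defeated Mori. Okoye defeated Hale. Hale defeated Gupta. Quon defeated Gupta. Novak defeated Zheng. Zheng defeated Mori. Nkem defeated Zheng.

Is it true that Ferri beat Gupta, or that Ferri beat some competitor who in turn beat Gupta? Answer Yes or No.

Ferri did not beat Gupta directly.
Ferri beat Novak, Zheng, but each of them lost to Gupta. No two-step path.

No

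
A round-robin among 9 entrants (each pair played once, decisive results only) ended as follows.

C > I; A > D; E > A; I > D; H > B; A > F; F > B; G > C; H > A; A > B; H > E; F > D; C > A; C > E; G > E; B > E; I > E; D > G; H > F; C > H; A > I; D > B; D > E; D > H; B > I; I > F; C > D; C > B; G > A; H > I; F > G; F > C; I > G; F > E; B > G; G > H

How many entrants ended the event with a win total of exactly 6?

1

Win totals: A 4, B 3, C 6, D 4, E 1, F 5, G 4, H 5, I 4.
Exactly 6: C — 1 entrant.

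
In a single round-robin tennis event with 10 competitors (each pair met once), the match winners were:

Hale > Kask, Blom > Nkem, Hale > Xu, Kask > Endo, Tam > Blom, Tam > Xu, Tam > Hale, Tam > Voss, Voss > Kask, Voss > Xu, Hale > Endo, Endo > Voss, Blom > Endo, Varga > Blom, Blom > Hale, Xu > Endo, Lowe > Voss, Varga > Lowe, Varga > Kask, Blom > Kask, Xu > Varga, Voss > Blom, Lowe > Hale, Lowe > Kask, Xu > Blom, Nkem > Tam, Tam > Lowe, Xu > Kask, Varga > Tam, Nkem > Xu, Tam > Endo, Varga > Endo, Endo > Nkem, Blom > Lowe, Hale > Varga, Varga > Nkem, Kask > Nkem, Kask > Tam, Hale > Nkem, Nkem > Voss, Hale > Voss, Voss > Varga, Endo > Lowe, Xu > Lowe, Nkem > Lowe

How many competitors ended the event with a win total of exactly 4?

2

Win totals: Voss 4, Lowe 3, Varga 6, Xu 5, Blom 5, Kask 3, Hale 6, Nkem 4, Tam 6, Endo 3.
Exactly 4: Voss, Nkem — 2 competitors.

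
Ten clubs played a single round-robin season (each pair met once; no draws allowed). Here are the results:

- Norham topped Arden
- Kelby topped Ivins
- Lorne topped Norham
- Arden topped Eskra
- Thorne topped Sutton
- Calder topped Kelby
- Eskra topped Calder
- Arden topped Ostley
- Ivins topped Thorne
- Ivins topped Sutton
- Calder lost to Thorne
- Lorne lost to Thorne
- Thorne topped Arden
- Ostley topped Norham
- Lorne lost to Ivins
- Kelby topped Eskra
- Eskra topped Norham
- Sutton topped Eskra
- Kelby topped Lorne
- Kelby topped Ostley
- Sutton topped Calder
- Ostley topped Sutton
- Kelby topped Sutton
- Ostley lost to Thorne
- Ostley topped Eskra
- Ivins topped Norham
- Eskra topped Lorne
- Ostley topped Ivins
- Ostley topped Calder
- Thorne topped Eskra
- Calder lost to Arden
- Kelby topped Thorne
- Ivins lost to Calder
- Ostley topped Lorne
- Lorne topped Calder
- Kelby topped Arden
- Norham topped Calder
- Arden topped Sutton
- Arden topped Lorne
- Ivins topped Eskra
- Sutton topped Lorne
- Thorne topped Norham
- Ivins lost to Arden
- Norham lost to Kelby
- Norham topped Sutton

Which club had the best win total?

Kelby

Win totals: Thorne 7, Arden 6, Kelby 8, Ostley 6, Sutton 3, Calder 2, Eskra 3, Ivins 5, Norham 3, Lorne 2.
Kelby leads with 8 wins (next highest: 7).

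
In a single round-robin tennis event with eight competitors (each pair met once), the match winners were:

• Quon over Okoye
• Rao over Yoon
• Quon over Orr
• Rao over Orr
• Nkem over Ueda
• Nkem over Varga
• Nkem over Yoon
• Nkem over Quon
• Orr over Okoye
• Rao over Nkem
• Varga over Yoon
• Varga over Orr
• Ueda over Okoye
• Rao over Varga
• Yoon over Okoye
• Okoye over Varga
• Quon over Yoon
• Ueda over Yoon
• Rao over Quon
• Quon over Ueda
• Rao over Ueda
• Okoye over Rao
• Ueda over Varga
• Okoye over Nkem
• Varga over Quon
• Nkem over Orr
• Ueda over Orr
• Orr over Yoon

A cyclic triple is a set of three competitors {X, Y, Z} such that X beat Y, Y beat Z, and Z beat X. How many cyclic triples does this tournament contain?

12

Win totals: Nkem 5, Orr 2, Ueda 4, Quon 4, Yoon 1, Okoye 3, Rao 6, Varga 3.
A competitor with w wins dominates both others in C(w,2) triples; summing gives 10 + 1 + 6 + 6 + 0 + 3 + 15 + 3 = 44 transitive triples.
Total triples C(8,3) = 56, so cyclic triples = 56 − 44 = 12.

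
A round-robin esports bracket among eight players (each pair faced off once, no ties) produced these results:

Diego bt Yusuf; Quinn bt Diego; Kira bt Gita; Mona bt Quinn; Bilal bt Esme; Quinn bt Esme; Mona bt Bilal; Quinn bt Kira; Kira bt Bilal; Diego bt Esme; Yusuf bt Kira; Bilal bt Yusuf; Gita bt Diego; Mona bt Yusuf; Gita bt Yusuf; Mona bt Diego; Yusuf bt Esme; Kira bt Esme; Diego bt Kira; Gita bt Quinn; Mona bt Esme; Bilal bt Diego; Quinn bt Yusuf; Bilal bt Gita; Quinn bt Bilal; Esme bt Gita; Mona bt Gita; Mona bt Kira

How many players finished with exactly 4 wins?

1

Win totals: Gita 3, Yusuf 2, Bilal 4, Kira 3, Diego 3, Esme 1, Quinn 5, Mona 7.
Exactly 4: Bilal — 1 player.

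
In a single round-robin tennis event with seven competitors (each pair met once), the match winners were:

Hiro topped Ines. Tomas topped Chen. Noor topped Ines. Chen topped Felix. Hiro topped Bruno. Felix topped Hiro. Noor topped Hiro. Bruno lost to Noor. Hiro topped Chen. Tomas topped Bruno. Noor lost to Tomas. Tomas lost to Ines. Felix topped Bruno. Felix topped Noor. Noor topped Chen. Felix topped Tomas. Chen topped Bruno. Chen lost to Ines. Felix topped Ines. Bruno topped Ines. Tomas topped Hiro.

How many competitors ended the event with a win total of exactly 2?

2

Win totals: Tomas 4, Chen 2, Hiro 3, Felix 5, Bruno 1, Noor 4, Ines 2.
Exactly 2: Chen, Ines — 2 competitors.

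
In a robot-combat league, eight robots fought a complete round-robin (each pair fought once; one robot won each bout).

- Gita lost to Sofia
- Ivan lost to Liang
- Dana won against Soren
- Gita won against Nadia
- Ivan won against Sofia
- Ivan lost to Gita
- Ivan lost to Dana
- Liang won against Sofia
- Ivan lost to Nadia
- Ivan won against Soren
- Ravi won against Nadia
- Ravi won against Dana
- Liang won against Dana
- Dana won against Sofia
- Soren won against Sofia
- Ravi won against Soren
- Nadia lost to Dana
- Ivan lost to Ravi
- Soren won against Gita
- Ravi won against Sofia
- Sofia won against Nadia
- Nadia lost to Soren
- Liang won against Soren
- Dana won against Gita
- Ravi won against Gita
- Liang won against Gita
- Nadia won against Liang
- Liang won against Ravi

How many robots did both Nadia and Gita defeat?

1

Nadia beat: Liang, Ivan.
Gita beat: Nadia, Ivan.
Both beat: Ivan — 1.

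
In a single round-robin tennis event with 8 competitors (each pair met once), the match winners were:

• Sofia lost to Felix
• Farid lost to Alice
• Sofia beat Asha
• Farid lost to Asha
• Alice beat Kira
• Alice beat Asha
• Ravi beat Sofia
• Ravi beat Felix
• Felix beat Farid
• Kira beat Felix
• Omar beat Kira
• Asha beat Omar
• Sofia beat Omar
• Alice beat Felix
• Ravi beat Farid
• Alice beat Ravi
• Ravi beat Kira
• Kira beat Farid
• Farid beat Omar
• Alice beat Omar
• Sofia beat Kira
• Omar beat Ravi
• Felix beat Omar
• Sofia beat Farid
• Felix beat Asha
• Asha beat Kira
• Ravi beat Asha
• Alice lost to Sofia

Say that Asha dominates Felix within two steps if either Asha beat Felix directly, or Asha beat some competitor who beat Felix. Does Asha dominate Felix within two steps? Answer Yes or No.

Yes

Asha did not beat Felix directly.
Asha beat Farid, Omar, Kira. Of those, Kira beat Felix.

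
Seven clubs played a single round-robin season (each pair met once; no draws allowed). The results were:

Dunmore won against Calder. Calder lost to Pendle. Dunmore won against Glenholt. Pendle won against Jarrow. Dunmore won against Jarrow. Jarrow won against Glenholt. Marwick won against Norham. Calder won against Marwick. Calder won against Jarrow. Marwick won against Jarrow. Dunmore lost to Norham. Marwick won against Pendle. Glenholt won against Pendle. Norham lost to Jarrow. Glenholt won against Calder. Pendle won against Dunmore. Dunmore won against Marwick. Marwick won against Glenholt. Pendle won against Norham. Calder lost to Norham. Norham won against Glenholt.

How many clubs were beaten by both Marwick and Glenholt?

Marwick beat: Glenholt, Pendle, Norham, Jarrow.
Glenholt beat: Calder, Pendle.
Both beat: Pendle — 1.

1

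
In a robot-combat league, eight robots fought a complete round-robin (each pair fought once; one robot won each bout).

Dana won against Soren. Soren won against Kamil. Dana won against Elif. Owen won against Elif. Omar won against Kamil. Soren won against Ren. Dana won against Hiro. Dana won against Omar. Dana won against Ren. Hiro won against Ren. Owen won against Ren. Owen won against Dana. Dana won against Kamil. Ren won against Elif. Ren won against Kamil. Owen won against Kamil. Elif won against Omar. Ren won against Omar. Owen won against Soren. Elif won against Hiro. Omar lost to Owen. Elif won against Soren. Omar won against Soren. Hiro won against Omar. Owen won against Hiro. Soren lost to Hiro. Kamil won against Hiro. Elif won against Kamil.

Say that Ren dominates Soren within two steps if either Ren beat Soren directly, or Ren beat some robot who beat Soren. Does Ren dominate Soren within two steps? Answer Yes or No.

Ren did not beat Soren directly.
Ren beat Omar, Kamil, Elif. Of those, Omar beat Soren.

Yes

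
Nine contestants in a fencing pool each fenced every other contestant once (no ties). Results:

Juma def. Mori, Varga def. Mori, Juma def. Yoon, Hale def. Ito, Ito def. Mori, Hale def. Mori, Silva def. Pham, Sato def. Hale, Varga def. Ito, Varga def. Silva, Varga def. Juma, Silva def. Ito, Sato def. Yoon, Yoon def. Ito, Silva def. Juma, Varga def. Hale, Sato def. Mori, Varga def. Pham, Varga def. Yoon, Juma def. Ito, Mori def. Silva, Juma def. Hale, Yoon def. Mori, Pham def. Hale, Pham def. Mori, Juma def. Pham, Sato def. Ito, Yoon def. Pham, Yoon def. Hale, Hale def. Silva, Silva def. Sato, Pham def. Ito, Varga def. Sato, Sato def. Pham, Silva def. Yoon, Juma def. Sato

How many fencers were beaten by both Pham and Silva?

1

Pham beat: Mori, Hale, Ito.
Silva beat: Yoon, Juma, Sato, Pham, Ito.
Both beat: Ito — 1.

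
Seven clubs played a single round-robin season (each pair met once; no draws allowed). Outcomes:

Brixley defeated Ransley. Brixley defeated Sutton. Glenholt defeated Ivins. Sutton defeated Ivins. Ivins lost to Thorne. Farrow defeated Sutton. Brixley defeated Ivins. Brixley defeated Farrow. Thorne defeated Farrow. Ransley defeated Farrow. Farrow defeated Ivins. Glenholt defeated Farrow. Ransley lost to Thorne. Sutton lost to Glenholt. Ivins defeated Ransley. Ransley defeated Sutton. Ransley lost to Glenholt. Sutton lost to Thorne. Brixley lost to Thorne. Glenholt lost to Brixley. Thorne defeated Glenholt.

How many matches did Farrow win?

Farrow's results: beat Ivins, Sutton; lost to Ransley, Glenholt, Thorne, Brixley.
That is 2 wins.

2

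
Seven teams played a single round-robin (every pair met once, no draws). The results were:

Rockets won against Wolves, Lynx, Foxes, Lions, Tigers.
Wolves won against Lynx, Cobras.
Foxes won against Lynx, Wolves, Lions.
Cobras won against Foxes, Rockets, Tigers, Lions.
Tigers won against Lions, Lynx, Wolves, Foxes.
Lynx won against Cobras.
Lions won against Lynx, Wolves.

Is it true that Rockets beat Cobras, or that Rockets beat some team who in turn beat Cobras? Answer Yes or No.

Rockets did not beat Cobras directly.
Rockets beat Lions, Wolves, Tigers, Lynx, Foxes. Of those, Wolves beat Cobras.

Yes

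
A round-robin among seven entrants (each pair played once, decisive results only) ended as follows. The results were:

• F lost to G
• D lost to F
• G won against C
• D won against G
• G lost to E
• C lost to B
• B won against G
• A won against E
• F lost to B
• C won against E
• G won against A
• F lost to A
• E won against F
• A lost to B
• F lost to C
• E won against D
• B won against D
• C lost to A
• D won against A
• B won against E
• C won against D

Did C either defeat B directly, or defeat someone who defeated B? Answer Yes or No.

C did not beat B directly.
C beat D, E, F, but each of them lost to B. No two-step path.

No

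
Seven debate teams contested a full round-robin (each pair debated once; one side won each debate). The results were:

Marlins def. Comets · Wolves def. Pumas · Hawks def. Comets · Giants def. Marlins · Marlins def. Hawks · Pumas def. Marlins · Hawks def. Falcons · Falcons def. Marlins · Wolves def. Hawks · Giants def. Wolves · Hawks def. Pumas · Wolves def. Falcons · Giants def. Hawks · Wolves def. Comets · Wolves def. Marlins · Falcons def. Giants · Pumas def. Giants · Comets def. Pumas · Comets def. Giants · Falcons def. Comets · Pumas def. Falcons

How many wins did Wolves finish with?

Wolves' results: beat Marlins, Falcons, Hawks, Pumas, Comets; lost to Giants.
That is 5 wins.

5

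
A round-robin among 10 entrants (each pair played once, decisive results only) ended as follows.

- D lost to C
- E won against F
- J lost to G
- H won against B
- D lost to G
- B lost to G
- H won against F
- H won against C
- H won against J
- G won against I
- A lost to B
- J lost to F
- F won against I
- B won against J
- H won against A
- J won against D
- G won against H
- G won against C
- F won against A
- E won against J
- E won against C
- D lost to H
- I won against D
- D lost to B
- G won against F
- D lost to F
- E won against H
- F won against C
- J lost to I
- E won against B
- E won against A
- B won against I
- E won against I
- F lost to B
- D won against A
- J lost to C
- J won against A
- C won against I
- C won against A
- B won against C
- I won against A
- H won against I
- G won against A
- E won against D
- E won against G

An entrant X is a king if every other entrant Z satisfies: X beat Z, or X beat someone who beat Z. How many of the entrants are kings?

1

A cannot reach B, C, D, E, F, G, H, I, J in two steps.
B cannot reach E, G, H in two steps.
C cannot reach B, E, F, G, H in two steps.
D cannot reach B, C, E, F, G, H, I, J in two steps.
E reaches everyone (king).
F cannot reach B, E, G, H in two steps.
G cannot reach E in two steps.
H cannot reach E, G in two steps.
I cannot reach B, C, E, F, G, H in two steps.
J cannot reach B, C, E, F, G, H, I in two steps.
Kings: E — 1.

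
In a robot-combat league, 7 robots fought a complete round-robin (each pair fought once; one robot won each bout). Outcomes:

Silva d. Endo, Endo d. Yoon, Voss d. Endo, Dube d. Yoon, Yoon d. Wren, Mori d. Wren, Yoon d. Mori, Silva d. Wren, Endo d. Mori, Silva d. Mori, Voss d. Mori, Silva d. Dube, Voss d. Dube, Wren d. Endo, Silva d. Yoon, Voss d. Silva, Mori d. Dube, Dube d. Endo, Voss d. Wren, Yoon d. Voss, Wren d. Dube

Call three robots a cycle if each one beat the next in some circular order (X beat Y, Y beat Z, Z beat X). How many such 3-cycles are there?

Win totals: Silva 5, Mori 2, Endo 2, Voss 5, Dube 2, Yoon 3, Wren 2.
A robot with w wins dominates both others in C(w,2) triples; summing gives 10 + 1 + 1 + 10 + 1 + 3 + 1 = 27 transitive triples.
Total triples C(7,3) = 35, so cyclic triples = 35 − 27 = 8.

8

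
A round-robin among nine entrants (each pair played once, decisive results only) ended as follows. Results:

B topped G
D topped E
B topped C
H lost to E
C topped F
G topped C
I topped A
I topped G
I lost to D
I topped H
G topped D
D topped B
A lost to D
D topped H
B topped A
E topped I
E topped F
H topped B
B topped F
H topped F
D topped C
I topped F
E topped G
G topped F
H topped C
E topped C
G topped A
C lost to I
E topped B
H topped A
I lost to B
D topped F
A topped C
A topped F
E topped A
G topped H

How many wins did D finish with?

D's results: beat A, B, C, E, F, H, I; lost to G.
That is 7 wins.

7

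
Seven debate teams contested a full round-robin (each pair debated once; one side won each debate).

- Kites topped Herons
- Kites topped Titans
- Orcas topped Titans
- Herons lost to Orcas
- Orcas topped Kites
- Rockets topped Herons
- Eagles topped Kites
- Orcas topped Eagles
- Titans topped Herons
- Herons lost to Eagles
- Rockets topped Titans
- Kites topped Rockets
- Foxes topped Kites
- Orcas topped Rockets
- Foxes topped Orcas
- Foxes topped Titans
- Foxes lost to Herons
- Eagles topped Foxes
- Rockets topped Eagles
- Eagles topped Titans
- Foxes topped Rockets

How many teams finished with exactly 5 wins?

Win totals: Titans 1, Foxes 4, Kites 3, Orcas 5, Herons 1, Eagles 4, Rockets 3.
Exactly 5: Orcas — 1 team.

1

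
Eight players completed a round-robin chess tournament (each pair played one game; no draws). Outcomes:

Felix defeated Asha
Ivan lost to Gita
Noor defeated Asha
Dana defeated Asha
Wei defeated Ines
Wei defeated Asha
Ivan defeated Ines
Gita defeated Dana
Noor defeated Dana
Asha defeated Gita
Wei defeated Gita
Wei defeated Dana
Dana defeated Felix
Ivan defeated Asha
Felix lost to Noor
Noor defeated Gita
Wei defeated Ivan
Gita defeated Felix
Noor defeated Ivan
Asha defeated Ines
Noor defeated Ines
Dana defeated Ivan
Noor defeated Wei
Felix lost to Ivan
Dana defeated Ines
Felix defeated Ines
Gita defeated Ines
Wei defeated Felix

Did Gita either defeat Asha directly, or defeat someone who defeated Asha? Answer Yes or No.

Yes

Gita did not beat Asha directly.
Gita beat Dana, Felix, Ivan, Ines. Of those, Dana beat Asha.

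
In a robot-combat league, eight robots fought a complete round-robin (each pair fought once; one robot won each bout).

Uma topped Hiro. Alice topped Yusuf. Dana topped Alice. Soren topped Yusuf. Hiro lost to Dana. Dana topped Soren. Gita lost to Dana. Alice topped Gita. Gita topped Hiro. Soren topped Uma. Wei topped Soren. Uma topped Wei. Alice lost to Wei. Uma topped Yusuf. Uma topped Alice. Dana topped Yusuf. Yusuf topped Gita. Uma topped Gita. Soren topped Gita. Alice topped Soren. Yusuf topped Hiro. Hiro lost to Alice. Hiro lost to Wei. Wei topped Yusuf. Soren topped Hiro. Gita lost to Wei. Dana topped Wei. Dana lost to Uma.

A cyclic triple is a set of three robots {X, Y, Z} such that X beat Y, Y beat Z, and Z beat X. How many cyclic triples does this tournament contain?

Win totals: Soren 4, Uma 6, Dana 6, Yusuf 2, Hiro 0, Wei 5, Alice 4, Gita 1.
A robot with w wins dominates both others in C(w,2) triples; summing gives 6 + 15 + 15 + 1 + 0 + 10 + 6 + 0 = 53 transitive triples.
Total triples C(8,3) = 56, so cyclic triples = 56 − 53 = 3.

3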